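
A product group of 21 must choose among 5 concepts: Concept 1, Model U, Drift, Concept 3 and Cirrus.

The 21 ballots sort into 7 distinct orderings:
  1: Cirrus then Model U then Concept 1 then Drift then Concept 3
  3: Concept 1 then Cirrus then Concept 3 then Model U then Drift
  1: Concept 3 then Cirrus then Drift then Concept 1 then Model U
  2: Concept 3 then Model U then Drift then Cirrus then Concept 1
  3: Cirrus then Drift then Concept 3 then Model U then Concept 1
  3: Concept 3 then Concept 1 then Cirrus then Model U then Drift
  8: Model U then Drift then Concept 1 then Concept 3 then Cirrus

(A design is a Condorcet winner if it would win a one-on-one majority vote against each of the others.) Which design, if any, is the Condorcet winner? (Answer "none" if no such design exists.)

Check each pair by majority over 21 ballots:
Concept 1 vs Model U: 7 to 14, Model U.
Concept 1 vs Drift: Concept 1 preferred on 1+3+3 = 7 ballots; Drift wins 14–7.
Concept 1 vs Concept 3: Concept 1 preferred on 1+3+8 = 12 ballots; Concept 1 wins 12–9.
Concept 1 vs Cirrus: 14 to 7, Concept 1.
Model U vs Drift: 17 to 4, Model U.
Model U vs Concept 3: Model U preferred on 1+8 = 9 ballots; Concept 3 wins 12–9.
Model U vs Cirrus: Model U is ranked higher on 2+8 = 10 ballots, Cirrus on 11. Cirrus wins 11–10.
Drift vs Concept 3: 1+3+8 = 12 for Drift, 9 for Concept 3 — Drift by 12–9.
Drift vs Cirrus: 2+8 = 10 for Drift, 11 for Cirrus — Cirrus by 11–10.
Concept 3 vs Cirrus: 14 to 7, Concept 3.
Each design drops at least one matchup (Concept 1 loses to Model U; Model U loses to Concept 3; Drift loses to Model U; Concept 3 loses to Concept 1; Cirrus loses to Concept 1); the cycle Concept 1 > Concept 3 > Model U > Concept 1 rules out a Condorcet winner.

none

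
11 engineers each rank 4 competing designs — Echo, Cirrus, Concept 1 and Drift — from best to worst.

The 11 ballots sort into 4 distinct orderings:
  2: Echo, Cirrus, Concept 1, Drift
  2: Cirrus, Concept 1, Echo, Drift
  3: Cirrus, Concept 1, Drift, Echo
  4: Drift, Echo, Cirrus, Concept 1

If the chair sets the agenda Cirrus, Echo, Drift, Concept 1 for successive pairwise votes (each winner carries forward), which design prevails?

Round 1: Cirrus vs Echo — 5–6, Echo advances.
Round 2: Echo vs Drift — 4–7, Drift advances.
Round 3: Drift vs Concept 1 — 4–7, Concept 1 advances.
The agenda winner is Concept 1.

Concept 1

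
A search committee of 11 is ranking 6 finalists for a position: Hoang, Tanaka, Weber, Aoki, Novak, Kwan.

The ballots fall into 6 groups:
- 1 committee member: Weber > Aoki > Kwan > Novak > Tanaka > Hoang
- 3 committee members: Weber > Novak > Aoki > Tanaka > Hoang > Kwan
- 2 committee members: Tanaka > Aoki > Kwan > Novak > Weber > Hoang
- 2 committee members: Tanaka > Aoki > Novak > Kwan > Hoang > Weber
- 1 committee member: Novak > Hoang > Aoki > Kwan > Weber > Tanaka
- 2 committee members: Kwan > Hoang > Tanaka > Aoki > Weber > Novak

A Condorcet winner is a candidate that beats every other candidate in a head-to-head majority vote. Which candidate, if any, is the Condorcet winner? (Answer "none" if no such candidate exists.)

Check each pair by majority over 11 ballots:
Hoang vs Tanaka: 3 to 8, Tanaka.
Hoang vs Weber: Hoang is ranked higher on 2+1+2 = 5 ballots, Weber on 6. Weber wins 6–5.
Hoang vs Aoki: 3 to 8, Aoki.
Hoang vs Novak: Hoang is ranked higher on 2 ballots, Novak on 9. Novak wins 9–2.
Hoang vs Kwan: 3+1 = 4 for Hoang, 7 for Kwan — Kwan by 7–4.
Tanaka vs Weber: Tanaka is ranked higher on 2+2+2 = 6 ballots, Weber on 5. Tanaka wins 6–5.
Tanaka vs Aoki: 6 to 5, Tanaka.
Tanaka vs Novak: Tanaka is ranked higher on 2+2+2 = 6 ballots, Novak on 5. Tanaka wins 6–5.
Tanaka vs Kwan: Tanaka is ranked higher on 3+2+2 = 7 ballots, Kwan on 4. Tanaka wins 7–4.
Weber vs Aoki: Weber preferred on 1+3 = 4 ballots; Aoki wins 7–4.
Weber vs Novak: 1+3+2 = 6 for Weber, 5 for Novak — Weber by 6–5.
Weber vs Kwan: Weber is ranked higher on 1+3 = 4 ballots, Kwan on 7. Kwan wins 7–4.
Aoki vs Novak: 7 to 4, Aoki.
Aoki vs Kwan: 1+3+2+2+1 = 9 for Aoki, 2 for Kwan — Aoki by 9–2.
Novak vs Kwan: 6 to 5, Novak.
Only Tanaka has no losses; Tanaka is the Condorcet winner.

Tanaka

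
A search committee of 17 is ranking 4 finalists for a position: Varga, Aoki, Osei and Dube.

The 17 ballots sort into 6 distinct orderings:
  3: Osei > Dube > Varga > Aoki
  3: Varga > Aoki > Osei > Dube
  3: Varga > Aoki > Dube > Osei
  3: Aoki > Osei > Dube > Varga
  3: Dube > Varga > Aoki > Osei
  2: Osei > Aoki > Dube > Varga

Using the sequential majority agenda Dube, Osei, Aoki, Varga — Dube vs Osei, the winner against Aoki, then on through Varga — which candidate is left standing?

Varga

Round 1: Dube vs Osei — 6–11, Osei advances.
Round 2: Osei vs Aoki — 5–12, Aoki advances.
Round 3: Aoki vs Varga — 5–12, Varga advances.
Varga survives the agenda.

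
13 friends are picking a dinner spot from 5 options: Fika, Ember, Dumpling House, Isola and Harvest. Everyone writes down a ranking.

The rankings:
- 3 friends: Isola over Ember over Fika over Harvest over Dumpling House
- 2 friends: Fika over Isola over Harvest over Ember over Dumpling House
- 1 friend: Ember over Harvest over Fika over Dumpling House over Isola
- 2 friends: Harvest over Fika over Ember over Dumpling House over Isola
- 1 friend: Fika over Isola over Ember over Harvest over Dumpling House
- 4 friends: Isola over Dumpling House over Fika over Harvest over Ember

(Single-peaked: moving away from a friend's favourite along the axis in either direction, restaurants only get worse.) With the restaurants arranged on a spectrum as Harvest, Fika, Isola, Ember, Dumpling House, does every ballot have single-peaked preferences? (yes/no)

no

Axis positions: Harvest=1, Fika=2, Isola=3, Ember=4, Dumpling House=5.
Group 1 (peak Isola at position 3): ranking walks positions 3-4-2-1-5, expanding outward from the peak — single-peaked.
Group 2 (peak Fika at position 2): ranking walks positions 2-3-1-4-5, expanding outward from the peak — single-peaked.
Group 3: ranking walks positions 4-1-2-5-3; Harvest is ranked above Isola even though Isola lies between Harvest and the peak Ember on the axis — preferences dip and rise again. Not single-peaked.
Group 4: ranking walks positions 1-2-4-5-3; Ember is ranked above Isola even though Isola lies between Ember and the peak Harvest on the axis — preferences dip and rise again. Not single-peaked.
Group 5 (peak Fika at position 2): ranking walks positions 2-3-4-1-5, expanding outward from the peak — single-peaked.
Group 6: ranking walks positions 3-5-2-1-4; Dumpling House is ranked above Ember even though Ember lies between Dumpling House and the peak Isola on the axis — preferences dip and rise again. Not single-peaked.
Group 3 violates single-peakedness, so the profile is not single-peaked on this axis.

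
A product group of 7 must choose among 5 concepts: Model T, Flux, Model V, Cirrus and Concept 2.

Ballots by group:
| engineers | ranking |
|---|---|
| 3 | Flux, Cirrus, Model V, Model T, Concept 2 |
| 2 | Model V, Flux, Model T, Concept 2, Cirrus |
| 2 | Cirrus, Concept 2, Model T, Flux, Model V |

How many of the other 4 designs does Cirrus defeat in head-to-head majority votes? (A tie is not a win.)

3

Cirrus against each rival (7 engineers):
Cirrus vs Model T: 3+2 = 5 for Cirrus, 2 for Model T — Cirrus by 5–2.
Cirrus vs Flux: 2 to 5, Flux.
Cirrus vs Model V: Cirrus wins 5–2.
Cirrus vs Concept 2: Cirrus wins 5–2.
Cirrus beats Model T, Model V, Concept 2; loses to Flux — 3 pairwise wins.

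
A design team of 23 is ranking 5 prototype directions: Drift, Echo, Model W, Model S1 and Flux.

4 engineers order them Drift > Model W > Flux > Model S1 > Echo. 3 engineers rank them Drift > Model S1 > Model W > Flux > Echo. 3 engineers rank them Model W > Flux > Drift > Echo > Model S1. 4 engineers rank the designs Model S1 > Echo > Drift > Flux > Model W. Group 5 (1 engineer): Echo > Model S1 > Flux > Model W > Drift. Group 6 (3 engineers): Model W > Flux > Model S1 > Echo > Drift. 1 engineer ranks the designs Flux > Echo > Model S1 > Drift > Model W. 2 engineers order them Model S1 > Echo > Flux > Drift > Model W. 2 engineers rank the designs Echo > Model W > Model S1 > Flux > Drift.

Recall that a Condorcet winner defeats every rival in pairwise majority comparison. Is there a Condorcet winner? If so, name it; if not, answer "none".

none

Pairwise majorities:
Drift vs Echo: Drift preferred on 4+3+3 = 10 ballots; Echo wins 13–10.
Drift vs Model W: 4+3+4+1+2 = 14 for Drift, 9 for Model W — Drift by 14–9.
Drift vs Model S1: 10 to 13, Model S1.
Drift vs Flux: Drift is ranked higher on 4+3+4 = 11 ballots, Flux on 12. Flux wins 12–11.
Echo vs Model W: 4+1+1+2+2 = 10 for Echo, 13 for Model W — Model W by 13–10.
Echo vs Model S1: 7 to 16, Model S1.
Echo vs Flux: Echo is ranked higher on 4+1+2+2 = 9 ballots, Flux on 14. Flux wins 14–9.
Model W vs Model S1: 12 to 11, Model W.
Model W vs Flux: 15 to 8, Model W.
Model S1 vs Flux: 3+4+1+2+2 = 12 for Model S1, 11 for Flux — Model S1 by 12–11.
Each design drops at least one matchup (Drift loses to Echo; Echo loses to Model W; Model W loses to Drift; Model S1 loses to Model W; Flux loses to Model W); the cycle Drift → Model W → Echo → Drift rules out a Condorcet winner.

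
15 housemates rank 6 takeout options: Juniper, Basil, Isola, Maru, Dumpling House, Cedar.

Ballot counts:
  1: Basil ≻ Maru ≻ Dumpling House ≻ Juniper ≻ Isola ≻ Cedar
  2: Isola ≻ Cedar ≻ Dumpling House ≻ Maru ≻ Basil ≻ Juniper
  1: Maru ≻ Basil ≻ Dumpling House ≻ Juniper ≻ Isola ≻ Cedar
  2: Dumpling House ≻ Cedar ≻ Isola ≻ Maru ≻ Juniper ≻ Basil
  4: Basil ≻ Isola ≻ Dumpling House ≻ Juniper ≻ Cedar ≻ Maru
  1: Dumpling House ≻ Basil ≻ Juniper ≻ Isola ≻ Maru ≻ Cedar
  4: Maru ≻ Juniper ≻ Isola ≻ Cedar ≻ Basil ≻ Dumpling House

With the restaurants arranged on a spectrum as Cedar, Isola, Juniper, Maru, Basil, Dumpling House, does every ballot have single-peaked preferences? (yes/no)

Axis positions: Cedar=1, Isola=2, Juniper=3, Maru=4, Basil=5, Dumpling House=6.
Type 1 (peak Basil at position 5): ranking walks positions 5-4-6-3-2-1, expanding outward from the peak — single-peaked.
Type 2: ranking walks positions 2-1-6-4-5-3; Dumpling House is ranked above Juniper even though Juniper lies between Dumpling House and the peak Isola on the axis — preferences dip and rise again. Not single-peaked.
Type 3 (peak Maru at position 4): ranking walks positions 4-5-6-3-2-1, expanding outward from the peak — single-peaked.
Type 4: ranking walks positions 6-1-2-4-3-5; Cedar is ranked above Basil even though Basil lies between Cedar and the peak Dumpling House on the axis — preferences dip and rise again. Not single-peaked.
Type 5: ranking walks positions 5-2-6-3-1-4; Isola is ranked above Maru even though Maru lies between Isola and the peak Basil on the axis — preferences dip and rise again. Not single-peaked.
Type 6: ranking walks positions 6-5-3-2-4-1; Juniper is ranked above Maru even though Maru lies between Juniper and the peak Dumpling House on the axis — preferences dip and rise again. Not single-peaked.
Type 7 (peak Maru at position 4): ranking walks positions 4-3-2-1-5-6, expanding outward from the peak — single-peaked.
Type 2 violates single-peakedness, so the profile is not single-peaked on this axis.

no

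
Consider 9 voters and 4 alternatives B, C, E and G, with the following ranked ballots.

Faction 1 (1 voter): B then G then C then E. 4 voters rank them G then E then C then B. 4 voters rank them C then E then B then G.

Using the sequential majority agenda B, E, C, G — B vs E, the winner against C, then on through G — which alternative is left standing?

Round 1: B vs E — 1–8, E advances.
Round 2: E vs C — 4–5, C advances.
Round 3: C vs G — 4–5, G advances.
G survives the agenda.

G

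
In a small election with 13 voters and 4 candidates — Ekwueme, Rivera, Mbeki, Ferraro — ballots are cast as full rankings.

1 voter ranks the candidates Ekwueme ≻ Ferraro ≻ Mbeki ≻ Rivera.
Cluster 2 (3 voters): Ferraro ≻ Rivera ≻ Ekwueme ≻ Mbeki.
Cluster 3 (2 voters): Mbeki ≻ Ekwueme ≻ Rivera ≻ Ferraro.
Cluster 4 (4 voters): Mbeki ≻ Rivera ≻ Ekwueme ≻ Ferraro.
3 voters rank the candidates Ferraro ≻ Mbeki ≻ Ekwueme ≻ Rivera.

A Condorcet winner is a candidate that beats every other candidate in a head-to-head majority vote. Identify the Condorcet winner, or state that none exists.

Pairwise majorities:
Ekwueme vs Rivera: Rivera wins 7–6.
Ekwueme vs Mbeki: Mbeki, 9–4.
Ekwueme vs Ferraro: Ekwueme, 7–6.
Rivera vs Mbeki: Mbeki wins 10–3.
Rivera–Ferraro: Ferraro 7–6.
Mbeki vs Ferraro: Ferraro wins 7–6.
No candidate is unbeaten: Ekwueme loses to Rivera; Rivera loses to Mbeki; Mbeki loses to Ferraro; Ferraro loses to Ekwueme. In particular Ekwueme > Ferraro > Rivera > Ekwueme is a majority cycle — no Condorcet winner exists.

none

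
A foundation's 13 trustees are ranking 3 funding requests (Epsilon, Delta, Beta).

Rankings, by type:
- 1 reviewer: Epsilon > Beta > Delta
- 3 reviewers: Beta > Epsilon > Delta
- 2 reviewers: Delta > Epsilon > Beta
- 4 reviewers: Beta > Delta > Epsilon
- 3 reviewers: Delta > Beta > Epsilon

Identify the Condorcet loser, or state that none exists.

Epsilon

Head-to-head results (13 reviewers):
Epsilon vs Delta: Epsilon is ranked higher on 1+3 = 4 ballots, Delta on 9. Delta wins 9–4.
Epsilon vs Beta: Epsilon preferred on 1+2 = 3 ballots; Beta wins 10–3.
Delta vs Beta: Delta is ranked higher on 2+3 = 5 ballots, Beta on 8. Beta wins 8–5.
Epsilon is beaten in every head-to-head and is the Condorcet loser.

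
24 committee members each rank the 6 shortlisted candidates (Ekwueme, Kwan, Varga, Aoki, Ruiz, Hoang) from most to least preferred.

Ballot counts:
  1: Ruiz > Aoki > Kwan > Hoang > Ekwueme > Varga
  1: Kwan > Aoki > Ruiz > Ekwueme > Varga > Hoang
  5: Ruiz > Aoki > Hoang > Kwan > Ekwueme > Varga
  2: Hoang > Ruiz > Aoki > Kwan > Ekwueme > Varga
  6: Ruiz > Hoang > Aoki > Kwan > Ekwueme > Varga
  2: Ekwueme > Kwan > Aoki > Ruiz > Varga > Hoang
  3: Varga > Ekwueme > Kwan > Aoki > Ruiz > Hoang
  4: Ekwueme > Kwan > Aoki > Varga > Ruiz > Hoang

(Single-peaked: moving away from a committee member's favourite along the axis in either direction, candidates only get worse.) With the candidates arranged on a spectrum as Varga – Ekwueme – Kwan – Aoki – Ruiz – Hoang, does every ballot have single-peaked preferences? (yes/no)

yes

Axis positions: Varga=1, Ekwueme=2, Kwan=3, Aoki=4, Ruiz=5, Hoang=6.
Faction 1 (peak Ruiz at position 5): ranking walks positions 5-4-3-6-2-1, expanding outward from the peak — single-peaked.
Faction 2 (peak Kwan at position 3): ranking walks positions 3-4-5-2-1-6, expanding outward from the peak — single-peaked.
Faction 3 (peak Ruiz at position 5): ranking walks positions 5-4-6-3-2-1, expanding outward from the peak — single-peaked.
Faction 4 (peak Hoang at position 6): ranking walks positions 6-5-4-3-2-1, expanding outward from the peak — single-peaked.
Faction 5 (peak Ruiz at position 5): ranking walks positions 5-6-4-3-2-1, expanding outward from the peak — single-peaked.
Faction 6 (peak Ekwueme at position 2): ranking walks positions 2-3-4-5-1-6, expanding outward from the peak — single-peaked.
Faction 7 (peak Varga at position 1): ranking walks positions 1-2-3-4-5-6, expanding outward from the peak — single-peaked.
Faction 8 (peak Ekwueme at position 2): ranking walks positions 2-3-4-1-5-6, expanding outward from the peak — single-peaked.
Every ranking is single-peaked on this axis.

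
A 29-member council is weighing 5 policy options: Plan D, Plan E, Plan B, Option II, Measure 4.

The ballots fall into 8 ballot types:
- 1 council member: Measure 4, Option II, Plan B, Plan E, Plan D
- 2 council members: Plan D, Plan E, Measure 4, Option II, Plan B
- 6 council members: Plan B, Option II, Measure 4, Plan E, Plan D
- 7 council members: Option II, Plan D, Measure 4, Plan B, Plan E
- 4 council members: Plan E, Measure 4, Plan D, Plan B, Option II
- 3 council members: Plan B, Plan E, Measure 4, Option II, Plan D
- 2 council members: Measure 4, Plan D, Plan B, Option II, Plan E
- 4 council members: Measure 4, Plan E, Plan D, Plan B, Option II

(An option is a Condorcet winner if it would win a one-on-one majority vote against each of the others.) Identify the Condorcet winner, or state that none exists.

Measure 4

Check each pair by majority over 29 ballots:
Plan D–Plan E: Plan E 18–11.
Plan D–Plan B: Plan D 19–10.
Plan D vs Option II: Option II wins 17–12.
Plan D vs Measure 4: Measure 4 wins 20–9.
Plan E vs Plan B: Plan B, 19–10.
Plan E vs Option II: Option II wins 16–13.
Plan E vs Measure 4: Measure 4 wins 20–9.
Plan B vs Option II: Plan B, 19–10.
Plan B vs Measure 4: Measure 4 wins 20–9.
Option II vs Measure 4: Measure 4, 16–13.
Only Measure 4 has no losses; Measure 4 is the Condorcet winner.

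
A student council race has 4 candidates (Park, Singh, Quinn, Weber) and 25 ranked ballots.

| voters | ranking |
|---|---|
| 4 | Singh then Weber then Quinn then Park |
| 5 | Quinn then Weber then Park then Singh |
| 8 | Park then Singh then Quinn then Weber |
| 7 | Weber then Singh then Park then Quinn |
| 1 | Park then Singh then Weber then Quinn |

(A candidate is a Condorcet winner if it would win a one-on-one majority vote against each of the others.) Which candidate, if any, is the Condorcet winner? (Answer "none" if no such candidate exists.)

Pairwise majorities:
Park vs Singh: Park is ranked higher on 5+8+1 = 14 ballots, Singh on 11. Park wins 14–11.
Park vs Quinn: Park is ranked higher on 8+7+1 = 16 ballots, Quinn on 9. Park wins 16–9.
Park vs Weber: 8+1 = 9 for Park, 16 for Weber — Weber by 16–9.
Singh vs Quinn: 4+8+7+1 = 20 for Singh, 5 for Quinn — Singh by 20–5.
Singh vs Weber: 13 to 12, Singh.
Quinn vs Weber: 13 to 12, Quinn.
Every candidate loses at least once (Park loses to Weber; Singh loses to Park; Quinn loses to Park; Weber loses to Singh). The majority relation contains the cycle Park → Singh → Weber → Park, so there is no Condorcet winner.

none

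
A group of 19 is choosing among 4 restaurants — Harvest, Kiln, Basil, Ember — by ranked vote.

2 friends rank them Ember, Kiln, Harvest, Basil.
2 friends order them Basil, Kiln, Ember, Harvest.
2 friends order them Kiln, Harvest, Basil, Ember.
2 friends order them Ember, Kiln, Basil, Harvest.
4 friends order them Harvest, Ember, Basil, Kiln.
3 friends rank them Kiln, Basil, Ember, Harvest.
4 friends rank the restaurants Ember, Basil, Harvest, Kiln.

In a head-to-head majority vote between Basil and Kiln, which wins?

Basil

Ballots ranking Basil above Kiln: 2 + 4 + 4 = 10.
Ballots ranking Kiln above Basil: 19 − 10 = 9.
Basil wins the head-to-head 10–9.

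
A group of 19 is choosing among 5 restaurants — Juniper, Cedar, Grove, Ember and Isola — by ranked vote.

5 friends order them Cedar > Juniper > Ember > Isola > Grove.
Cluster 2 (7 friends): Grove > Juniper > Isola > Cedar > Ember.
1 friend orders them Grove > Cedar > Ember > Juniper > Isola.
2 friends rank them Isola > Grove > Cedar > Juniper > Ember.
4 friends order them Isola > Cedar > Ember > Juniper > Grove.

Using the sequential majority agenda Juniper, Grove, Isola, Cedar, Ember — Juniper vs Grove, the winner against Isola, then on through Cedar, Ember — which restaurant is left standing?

Isola

Round 1: Juniper vs Grove — 9–10, Grove advances.
Round 2: Grove vs Isola — 8–11, Isola advances.
Round 3: Isola vs Cedar — 13–6, Isola advances.
Round 4: Isola vs Ember — 13–6, Isola advances.
The agenda winner is Isola.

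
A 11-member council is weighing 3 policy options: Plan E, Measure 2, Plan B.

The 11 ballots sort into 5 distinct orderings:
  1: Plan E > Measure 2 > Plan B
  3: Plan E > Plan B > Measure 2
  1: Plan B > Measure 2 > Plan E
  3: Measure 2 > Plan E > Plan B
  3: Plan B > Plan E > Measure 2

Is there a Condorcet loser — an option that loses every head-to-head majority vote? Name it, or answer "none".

Measure 2

Pairwise majorities:
Plan E–Measure 2: Plan E 7–4.
Plan E vs Plan B: Plan E wins 7–4.
Measure 2 vs Plan B: Plan B wins 7–4.
Measure 2 loses to every other option — it is the Condorcet loser.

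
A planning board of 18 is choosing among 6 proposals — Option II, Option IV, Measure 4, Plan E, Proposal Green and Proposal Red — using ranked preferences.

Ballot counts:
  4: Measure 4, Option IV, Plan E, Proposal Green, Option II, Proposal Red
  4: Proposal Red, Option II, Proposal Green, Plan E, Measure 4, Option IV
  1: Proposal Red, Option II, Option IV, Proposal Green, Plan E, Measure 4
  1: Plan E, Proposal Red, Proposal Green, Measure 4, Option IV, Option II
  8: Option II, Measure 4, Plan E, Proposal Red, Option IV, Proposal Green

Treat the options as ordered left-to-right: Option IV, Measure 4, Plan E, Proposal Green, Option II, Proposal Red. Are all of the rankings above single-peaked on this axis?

no

Axis positions: Option IV=1, Measure 4=2, Plan E=3, Proposal Green=4, Option II=5, Proposal Red=6.
Group 1 (peak Measure 4 at position 2): ranking walks positions 2-1-3-4-5-6, expanding outward from the peak — single-peaked.
Group 2 (peak Proposal Red at position 6): ranking walks positions 6-5-4-3-2-1, expanding outward from the peak — single-peaked.
Group 3: ranking walks positions 6-5-1-4-3-2; Option IV is ranked above Proposal Green even though Proposal Green lies between Option IV and the peak Proposal Red on the axis — preferences dip and rise again. Not single-peaked.
Group 4: ranking walks positions 3-6-4-2-1-5; Proposal Red is ranked above Proposal Green even though Proposal Green lies between Proposal Red and the peak Plan E on the axis — preferences dip and rise again. Not single-peaked.
Group 5: ranking walks positions 5-2-3-6-1-4; Measure 4 is ranked above Proposal Green even though Proposal Green lies between Measure 4 and the peak Option II on the axis — preferences dip and rise again. Not single-peaked.
Group 3 violates single-peakedness, so the profile is not single-peaked on this axis.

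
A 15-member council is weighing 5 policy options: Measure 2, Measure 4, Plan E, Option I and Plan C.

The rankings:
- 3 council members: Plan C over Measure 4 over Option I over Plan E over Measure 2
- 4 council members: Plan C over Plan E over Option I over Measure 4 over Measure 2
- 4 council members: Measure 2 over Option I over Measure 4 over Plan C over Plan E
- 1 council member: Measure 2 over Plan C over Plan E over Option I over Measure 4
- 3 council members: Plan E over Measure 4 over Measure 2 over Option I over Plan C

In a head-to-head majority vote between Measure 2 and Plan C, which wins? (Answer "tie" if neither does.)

Ballots ranking Measure 2 above Plan C: 4 + 1 + 3 = 8.
Ballots ranking Plan C above Measure 2: 15 − 8 = 7.
Measure 2 wins the head-to-head 8–7.

Measure 2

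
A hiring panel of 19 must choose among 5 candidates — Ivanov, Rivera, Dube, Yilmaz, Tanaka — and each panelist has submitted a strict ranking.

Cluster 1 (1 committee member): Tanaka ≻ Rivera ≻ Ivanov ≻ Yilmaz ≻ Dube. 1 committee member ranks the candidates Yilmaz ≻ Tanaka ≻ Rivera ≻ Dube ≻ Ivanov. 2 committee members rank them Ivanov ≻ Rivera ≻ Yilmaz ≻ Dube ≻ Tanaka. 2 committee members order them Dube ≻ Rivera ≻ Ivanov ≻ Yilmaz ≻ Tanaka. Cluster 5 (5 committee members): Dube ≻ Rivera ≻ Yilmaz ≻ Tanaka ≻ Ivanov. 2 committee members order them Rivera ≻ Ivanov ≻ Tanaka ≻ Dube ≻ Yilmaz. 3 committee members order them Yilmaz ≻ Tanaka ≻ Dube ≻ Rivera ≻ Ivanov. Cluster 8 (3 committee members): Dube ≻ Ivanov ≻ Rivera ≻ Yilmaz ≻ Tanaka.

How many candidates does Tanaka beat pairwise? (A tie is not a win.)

1

Tanaka against each rival (19 committee members):
Tanaka vs Ivanov: 1+1+5+3 = 10 for Tanaka, 9 for Ivanov — Tanaka by 10–9.
Tanaka vs Rivera: 1+1+3 = 5 for Tanaka, 14 for Rivera — Rivera by 14–5.
Tanaka vs Dube: Dube wins 12–7.
Tanaka–Yilmaz: Yilmaz 16–3.
Tanaka beats Ivanov; loses to Rivera, Dube, Yilmaz — 1 pairwise win.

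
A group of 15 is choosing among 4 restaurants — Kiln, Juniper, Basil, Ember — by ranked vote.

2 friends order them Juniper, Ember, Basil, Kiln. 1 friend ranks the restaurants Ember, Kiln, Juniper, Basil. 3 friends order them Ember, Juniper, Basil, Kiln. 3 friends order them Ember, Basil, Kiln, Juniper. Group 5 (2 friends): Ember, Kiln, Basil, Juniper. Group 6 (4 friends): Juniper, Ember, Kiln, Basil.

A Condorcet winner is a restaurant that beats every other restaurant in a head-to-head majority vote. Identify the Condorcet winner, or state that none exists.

Head-to-head results (15 friends):
Kiln vs Juniper: Juniper wins 9–6.
Kiln vs Basil: Basil wins 8–7.
Kiln–Ember: Ember 15–0.
Juniper vs Basil: Juniper, 10–5.
Juniper–Ember: Ember 9–6.
Basil vs Ember: Ember wins 15–0.
Ember beats each of Kiln, Juniper, Basil — Ember is the Condorcet winner.

Ember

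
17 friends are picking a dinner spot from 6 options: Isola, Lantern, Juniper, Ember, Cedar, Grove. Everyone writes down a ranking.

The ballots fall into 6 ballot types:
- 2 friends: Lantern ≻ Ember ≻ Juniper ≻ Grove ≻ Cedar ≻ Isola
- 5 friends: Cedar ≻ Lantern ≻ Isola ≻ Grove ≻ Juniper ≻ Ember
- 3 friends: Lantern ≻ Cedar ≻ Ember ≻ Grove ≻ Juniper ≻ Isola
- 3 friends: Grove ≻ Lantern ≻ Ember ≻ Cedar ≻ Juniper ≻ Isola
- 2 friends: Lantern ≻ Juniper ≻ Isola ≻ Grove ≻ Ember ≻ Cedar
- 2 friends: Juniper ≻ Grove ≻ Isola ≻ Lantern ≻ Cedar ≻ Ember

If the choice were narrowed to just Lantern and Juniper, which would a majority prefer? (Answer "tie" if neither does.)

Ballots ranking Lantern above Juniper: 2 + 5 + 3 + 3 + 2 = 15.
Ballots ranking Juniper above Lantern: 17 − 15 = 2.
Lantern wins the head-to-head 15–2.

Lantern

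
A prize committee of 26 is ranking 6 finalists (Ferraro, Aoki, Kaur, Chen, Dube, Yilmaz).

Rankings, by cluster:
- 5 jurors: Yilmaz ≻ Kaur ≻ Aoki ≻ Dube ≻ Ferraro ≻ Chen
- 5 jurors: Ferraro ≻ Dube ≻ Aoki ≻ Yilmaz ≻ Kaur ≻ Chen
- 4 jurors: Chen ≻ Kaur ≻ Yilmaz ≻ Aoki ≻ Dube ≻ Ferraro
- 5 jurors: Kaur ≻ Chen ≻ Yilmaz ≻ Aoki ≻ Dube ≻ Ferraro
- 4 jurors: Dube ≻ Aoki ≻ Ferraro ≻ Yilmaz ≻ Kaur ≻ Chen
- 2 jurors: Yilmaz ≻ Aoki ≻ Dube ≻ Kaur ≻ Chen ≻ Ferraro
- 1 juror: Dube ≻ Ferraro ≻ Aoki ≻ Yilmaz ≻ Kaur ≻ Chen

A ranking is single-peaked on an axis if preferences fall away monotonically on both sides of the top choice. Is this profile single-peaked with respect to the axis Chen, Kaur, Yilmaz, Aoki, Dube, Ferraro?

Axis positions: Chen=1, Kaur=2, Yilmaz=3, Aoki=4, Dube=5, Ferraro=6.
Cluster 1 (peak Yilmaz at position 3): ranking walks positions 3-2-4-5-6-1, expanding outward from the peak — single-peaked.
Cluster 2 (peak Ferraro at position 6): ranking walks positions 6-5-4-3-2-1, expanding outward from the peak — single-peaked.
Cluster 3 (peak Chen at position 1): ranking walks positions 1-2-3-4-5-6, expanding outward from the peak — single-peaked.
Cluster 4 (peak Kaur at position 2): ranking walks positions 2-1-3-4-5-6, expanding outward from the peak — single-peaked.
Cluster 5 (peak Dube at position 5): ranking walks positions 5-4-6-3-2-1, expanding outward from the peak — single-peaked.
Cluster 6 (peak Yilmaz at position 3): ranking walks positions 3-4-5-2-1-6, expanding outward from the peak — single-peaked.
Cluster 7 (peak Dube at position 5): ranking walks positions 5-6-4-3-2-1, expanding outward from the peak — single-peaked.
Every ranking is single-peaked on this axis.

yes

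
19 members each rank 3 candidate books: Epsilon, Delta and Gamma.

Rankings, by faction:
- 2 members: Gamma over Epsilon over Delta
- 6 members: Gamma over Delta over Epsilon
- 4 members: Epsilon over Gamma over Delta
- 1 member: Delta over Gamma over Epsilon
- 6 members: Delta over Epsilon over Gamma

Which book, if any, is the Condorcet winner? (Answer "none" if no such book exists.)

Check each pair by majority over 19 ballots:
Epsilon vs Delta: Epsilon preferred on 2+4 = 6 ballots; Delta wins 13–6.
Epsilon vs Gamma: Epsilon wins 10–9.
Delta vs Gamma: Gamma, 12–7.
Each book drops at least one matchup (Epsilon loses to Delta; Delta loses to Gamma; Gamma loses to Epsilon); the cycle Epsilon → Gamma → Delta → Epsilon rules out a Condorcet winner.

none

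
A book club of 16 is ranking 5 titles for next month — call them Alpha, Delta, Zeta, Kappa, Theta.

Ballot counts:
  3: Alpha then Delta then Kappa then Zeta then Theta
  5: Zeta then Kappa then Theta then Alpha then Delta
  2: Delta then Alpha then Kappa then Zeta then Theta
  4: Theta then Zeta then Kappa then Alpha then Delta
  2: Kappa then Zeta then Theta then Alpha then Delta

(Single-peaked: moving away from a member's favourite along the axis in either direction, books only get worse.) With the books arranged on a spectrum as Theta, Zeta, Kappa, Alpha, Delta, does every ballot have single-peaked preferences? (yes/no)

yes

Axis positions: Theta=1, Zeta=2, Kappa=3, Alpha=4, Delta=5.
Bloc 1 (peak Alpha at position 4): ranking walks positions 4-5-3-2-1, expanding outward from the peak — single-peaked.
Bloc 2 (peak Zeta at position 2): ranking walks positions 2-3-1-4-5, expanding outward from the peak — single-peaked.
Bloc 3 (peak Delta at position 5): ranking walks positions 5-4-3-2-1, expanding outward from the peak — single-peaked.
Bloc 4 (peak Theta at position 1): ranking walks positions 1-2-3-4-5, expanding outward from the peak — single-peaked.
Bloc 5 (peak Kappa at position 3): ranking walks positions 3-2-1-4-5, expanding outward from the peak — single-peaked.
Every ranking is single-peaked on this axis.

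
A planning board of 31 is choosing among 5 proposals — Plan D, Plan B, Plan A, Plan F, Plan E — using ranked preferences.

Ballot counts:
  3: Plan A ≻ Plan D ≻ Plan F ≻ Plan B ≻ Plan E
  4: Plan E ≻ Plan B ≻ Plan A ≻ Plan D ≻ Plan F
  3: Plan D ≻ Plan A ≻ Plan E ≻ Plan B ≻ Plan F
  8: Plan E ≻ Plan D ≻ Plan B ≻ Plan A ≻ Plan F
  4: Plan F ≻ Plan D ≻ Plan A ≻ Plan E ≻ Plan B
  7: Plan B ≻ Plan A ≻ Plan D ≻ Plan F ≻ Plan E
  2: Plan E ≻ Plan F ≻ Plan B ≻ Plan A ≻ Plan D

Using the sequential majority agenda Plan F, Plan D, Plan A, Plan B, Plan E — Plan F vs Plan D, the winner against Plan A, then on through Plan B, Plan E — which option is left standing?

Round 1: Plan F vs Plan D — 6–25, Plan D advances.
Round 2: Plan D vs Plan A — 15–16, Plan A advances.
Round 3: Plan A vs Plan B — 10–21, Plan B advances.
Round 4: Plan B vs Plan E — 10–21, Plan E advances.
Plan E survives the agenda.

Plan E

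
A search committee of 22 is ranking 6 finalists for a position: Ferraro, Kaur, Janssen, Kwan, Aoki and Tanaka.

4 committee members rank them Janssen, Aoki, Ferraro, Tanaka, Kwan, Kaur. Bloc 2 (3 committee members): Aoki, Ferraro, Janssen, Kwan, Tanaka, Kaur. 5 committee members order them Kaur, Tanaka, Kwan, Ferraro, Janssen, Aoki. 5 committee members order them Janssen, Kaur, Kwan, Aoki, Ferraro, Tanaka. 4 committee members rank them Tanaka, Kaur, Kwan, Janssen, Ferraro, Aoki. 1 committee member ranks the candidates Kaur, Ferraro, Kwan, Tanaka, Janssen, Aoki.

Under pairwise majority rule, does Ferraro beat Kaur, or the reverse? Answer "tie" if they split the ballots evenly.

Kaur

Ballots ranking Ferraro above Kaur: 4 + 3 = 7.
Ballots ranking Kaur above Ferraro: 22 − 7 = 15.
Kaur wins the head-to-head 15–7.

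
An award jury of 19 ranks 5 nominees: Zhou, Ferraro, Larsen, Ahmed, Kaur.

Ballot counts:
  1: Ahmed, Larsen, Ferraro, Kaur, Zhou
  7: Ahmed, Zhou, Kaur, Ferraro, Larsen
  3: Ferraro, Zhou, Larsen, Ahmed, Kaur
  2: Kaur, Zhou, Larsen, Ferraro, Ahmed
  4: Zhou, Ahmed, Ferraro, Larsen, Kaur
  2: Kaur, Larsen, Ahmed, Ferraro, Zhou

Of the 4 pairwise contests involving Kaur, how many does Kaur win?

Kaur against each rival (19 jurors):
Kaur–Zhou: Zhou 14–5.
Kaur vs Ferraro: 11 to 8, Kaur.
Kaur vs Larsen: Kaur wins 11–8.
Kaur–Ahmed: Ahmed 15–4.
Kaur beats Ferraro, Larsen; loses to Zhou, Ahmed — 2 pairwise wins.

2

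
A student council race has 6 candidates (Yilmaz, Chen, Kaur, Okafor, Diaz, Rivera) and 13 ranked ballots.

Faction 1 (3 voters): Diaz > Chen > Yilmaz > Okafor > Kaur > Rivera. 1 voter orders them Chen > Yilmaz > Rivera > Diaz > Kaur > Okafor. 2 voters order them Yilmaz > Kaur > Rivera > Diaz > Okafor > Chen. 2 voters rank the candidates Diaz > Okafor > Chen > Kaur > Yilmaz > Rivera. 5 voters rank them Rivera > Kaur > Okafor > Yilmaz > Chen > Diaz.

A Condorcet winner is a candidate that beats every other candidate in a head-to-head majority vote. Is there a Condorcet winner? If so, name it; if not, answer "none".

Check each pair by majority over 13 ballots:
Yilmaz vs Chen: 7 to 6, Yilmaz.
Yilmaz vs Kaur: Yilmaz preferred on 3+1+2 = 6 ballots; Kaur wins 7–6.
Yilmaz vs Okafor: Yilmaz is ranked higher on 3+1+2 = 6 ballots, Okafor on 7. Okafor wins 7–6.
Yilmaz vs Diaz: Yilmaz preferred on 1+2+5 = 8 ballots; Yilmaz wins 8–5.
Yilmaz vs Rivera: Yilmaz is ranked higher on 3+1+2+2 = 8 ballots, Rivera on 5. Yilmaz wins 8–5.
Chen vs Kaur: 3+1+2 = 6 for Chen, 7 for Kaur — Kaur by 7–6.
Chen vs Okafor: Chen preferred on 3+1 = 4 ballots; Okafor wins 9–4.
Chen vs Diaz: Chen is ranked higher on 1+5 = 6 ballots, Diaz on 7. Diaz wins 7–6.
Chen vs Rivera: Chen is ranked higher on 3+1+2 = 6 ballots, Rivera on 7. Rivera wins 7–6.
Kaur vs Okafor: 8 to 5, Kaur.
Kaur vs Diaz: Kaur is ranked higher on 2+5 = 7 ballots, Diaz on 6. Kaur wins 7–6.
Kaur vs Rivera: Kaur is ranked higher on 3+2+2 = 7 ballots, Rivera on 6. Kaur wins 7–6.
Okafor vs Diaz: Okafor is ranked higher on 5 ballots, Diaz on 8. Diaz wins 8–5.
Okafor vs Rivera: 5 to 8, Rivera.
Diaz vs Rivera: Diaz is ranked higher on 3+2 = 5 ballots, Rivera on 8. Rivera wins 8–5.
Kaur wins every pairwise contest, so Kaur is the Condorcet winner.

Kaur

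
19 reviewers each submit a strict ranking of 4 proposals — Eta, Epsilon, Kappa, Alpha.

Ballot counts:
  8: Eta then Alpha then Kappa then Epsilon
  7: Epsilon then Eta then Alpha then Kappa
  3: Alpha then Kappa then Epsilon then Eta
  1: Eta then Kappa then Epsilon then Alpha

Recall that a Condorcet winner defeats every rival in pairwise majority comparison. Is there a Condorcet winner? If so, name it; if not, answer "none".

Check each pair by majority over 19 ballots:
Eta vs Epsilon: Epsilon, 10–9.
Eta vs Kappa: Eta, 16–3.
Eta–Alpha: Eta 16–3.
Epsilon–Kappa: Kappa 12–7.
Epsilon–Alpha: Alpha 11–8.
Kappa vs Alpha: Alpha, 18–1.
Each project drops at least one matchup (Eta loses to Epsilon; Epsilon loses to Kappa; Kappa loses to Eta; Alpha loses to Eta); the cycle Eta → Kappa → Epsilon → Eta rules out a Condorcet winner.

none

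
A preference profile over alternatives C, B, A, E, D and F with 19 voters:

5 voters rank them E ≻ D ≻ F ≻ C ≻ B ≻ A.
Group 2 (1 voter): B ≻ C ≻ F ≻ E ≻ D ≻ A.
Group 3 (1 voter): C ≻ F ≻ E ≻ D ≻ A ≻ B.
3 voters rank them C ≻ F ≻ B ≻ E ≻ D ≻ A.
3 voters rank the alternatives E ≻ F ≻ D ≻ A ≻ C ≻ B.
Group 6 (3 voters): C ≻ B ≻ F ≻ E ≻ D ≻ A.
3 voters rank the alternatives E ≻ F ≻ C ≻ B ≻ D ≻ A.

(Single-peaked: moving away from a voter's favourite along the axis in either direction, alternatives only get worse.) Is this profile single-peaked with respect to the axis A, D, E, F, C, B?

yes

Axis positions: A=1, D=2, E=3, F=4, C=5, B=6.
Group 1 (peak E at position 3): ranking walks positions 3-2-4-5-6-1, expanding outward from the peak — single-peaked.
Group 2 (peak B at position 6): ranking walks positions 6-5-4-3-2-1, expanding outward from the peak — single-peaked.
Group 3 (peak C at position 5): ranking walks positions 5-4-3-2-1-6, expanding outward from the peak — single-peaked.
Group 4 (peak C at position 5): ranking walks positions 5-4-6-3-2-1, expanding outward from the peak — single-peaked.
Group 5 (peak E at position 3): ranking walks positions 3-4-2-1-5-6, expanding outward from the peak — single-peaked.
Group 6 (peak C at position 5): ranking walks positions 5-6-4-3-2-1, expanding outward from the peak — single-peaked.
Group 7 (peak E at position 3): ranking walks positions 3-4-5-6-2-1, expanding outward from the peak — single-peaked.
Every ranking is single-peaked on this axis.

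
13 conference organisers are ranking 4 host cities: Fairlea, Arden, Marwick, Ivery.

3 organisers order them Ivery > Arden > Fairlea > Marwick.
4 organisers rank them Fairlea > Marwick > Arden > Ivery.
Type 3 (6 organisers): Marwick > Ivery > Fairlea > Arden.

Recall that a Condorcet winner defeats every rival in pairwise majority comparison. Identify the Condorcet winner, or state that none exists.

Pairwise majorities:
Fairlea–Arden: Fairlea 10–3.
Fairlea vs Marwick: Fairlea wins 7–6.
Fairlea vs Ivery: Ivery, 9–4.
Arden vs Marwick: Marwick, 10–3.
Arden vs Ivery: Ivery wins 9–4.
Marwick vs Ivery: Marwick wins 10–3.
No city is unbeaten: Fairlea loses to Ivery; Arden loses to Fairlea; Marwick loses to Fairlea; Ivery loses to Marwick. In particular Fairlea beats Marwick beats Ivery beats Fairlea is a majority cycle — no Condorcet winner exists.

none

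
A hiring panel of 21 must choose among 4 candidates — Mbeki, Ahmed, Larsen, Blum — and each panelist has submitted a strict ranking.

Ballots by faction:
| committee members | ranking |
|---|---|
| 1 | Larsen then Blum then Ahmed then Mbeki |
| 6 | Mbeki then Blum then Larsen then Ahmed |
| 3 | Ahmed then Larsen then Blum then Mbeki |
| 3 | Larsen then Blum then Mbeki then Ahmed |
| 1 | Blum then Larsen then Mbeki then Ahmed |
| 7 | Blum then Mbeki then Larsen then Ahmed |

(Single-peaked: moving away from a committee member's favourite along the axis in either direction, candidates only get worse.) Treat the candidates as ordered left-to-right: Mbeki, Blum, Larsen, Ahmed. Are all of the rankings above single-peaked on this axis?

Axis positions: Mbeki=1, Blum=2, Larsen=3, Ahmed=4.
Faction 1 (peak Larsen at position 3): ranking walks positions 3-2-4-1, expanding outward from the peak — single-peaked.
Faction 2 (peak Mbeki at position 1): ranking walks positions 1-2-3-4, expanding outward from the peak — single-peaked.
Faction 3 (peak Ahmed at position 4): ranking walks positions 4-3-2-1, expanding outward from the peak — single-peaked.
Faction 4 (peak Larsen at position 3): ranking walks positions 3-2-1-4, expanding outward from the peak — single-peaked.
Faction 5 (peak Blum at position 2): ranking walks positions 2-3-1-4, expanding outward from the peak — single-peaked.
Faction 6 (peak Blum at position 2): ranking walks positions 2-1-3-4, expanding outward from the peak — single-peaked.
Every ranking is single-peaked on this axis.

yes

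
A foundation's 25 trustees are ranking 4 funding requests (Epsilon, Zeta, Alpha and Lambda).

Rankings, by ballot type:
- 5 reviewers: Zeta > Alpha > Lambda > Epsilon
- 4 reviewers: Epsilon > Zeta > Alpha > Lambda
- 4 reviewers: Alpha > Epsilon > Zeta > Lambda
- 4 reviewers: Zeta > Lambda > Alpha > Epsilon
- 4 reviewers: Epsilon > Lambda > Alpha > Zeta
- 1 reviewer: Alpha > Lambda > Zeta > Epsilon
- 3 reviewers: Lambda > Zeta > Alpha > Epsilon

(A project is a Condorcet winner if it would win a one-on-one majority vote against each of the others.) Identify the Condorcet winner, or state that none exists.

Head-to-head results (25 reviewers):
Epsilon vs Zeta: 12 to 13, Zeta.
Epsilon vs Alpha: 8 to 17, Alpha.
Epsilon vs Lambda: Lambda, 13–12.
Zeta vs Alpha: Zeta is ranked higher on 5+4+4+3 = 16 ballots, Alpha on 9. Zeta wins 16–9.
Zeta vs Lambda: 5+4+4+4 = 17 for Zeta, 8 for Lambda — Zeta by 17–8.
Alpha vs Lambda: 14 to 11, Alpha.
Zeta beats each of Epsilon, Alpha, Lambda — Zeta is the Condorcet winner.

Zeta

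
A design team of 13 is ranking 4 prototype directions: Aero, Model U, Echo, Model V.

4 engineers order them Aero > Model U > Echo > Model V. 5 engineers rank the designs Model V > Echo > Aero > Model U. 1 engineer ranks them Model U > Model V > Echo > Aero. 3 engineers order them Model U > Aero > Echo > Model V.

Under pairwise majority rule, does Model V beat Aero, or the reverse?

Aero

Ballots ranking Model V above Aero: 5 + 1 = 6.
Ballots ranking Aero above Model V: 13 − 6 = 7.
Aero wins the head-to-head 7–6.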